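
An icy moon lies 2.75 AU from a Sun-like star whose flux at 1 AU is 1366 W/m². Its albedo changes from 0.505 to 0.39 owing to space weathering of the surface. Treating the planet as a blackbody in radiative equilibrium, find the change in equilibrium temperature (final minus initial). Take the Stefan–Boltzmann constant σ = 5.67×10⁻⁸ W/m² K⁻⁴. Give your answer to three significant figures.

7.55 K

Irradiance scales as 1/d², so S = 1366 W/m² × (1/2.75)² = 180.6 W/m².
Before: T₁ = [180.6·0.495/(4σ)]^(1/4) = 140.9 K.
After:  T₂ = [180.6·0.61/(4σ)]^(1/4) = 148.5 K.
ΔT = T₂ − T₁ = 7.555 K.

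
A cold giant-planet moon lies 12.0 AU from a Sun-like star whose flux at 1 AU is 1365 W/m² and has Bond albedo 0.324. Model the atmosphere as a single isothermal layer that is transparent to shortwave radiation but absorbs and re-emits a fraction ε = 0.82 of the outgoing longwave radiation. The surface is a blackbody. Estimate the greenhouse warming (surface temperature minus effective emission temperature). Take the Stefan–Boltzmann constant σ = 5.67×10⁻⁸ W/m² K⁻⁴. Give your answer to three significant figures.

By the inverse-square law, S = 1365/12.0² = 9.479 W/m².
At the top of the atmosphere, σT_e⁴ = S(1−α)/4 = 1.602 W/m², giving T_e = 72.91 K.
Surface balance with a leaky layer gives σT_s⁴ = σT_e⁴·2/(2−ε), so T_s = T_e·[2/(2−0.82)]^(1/4) = 83.19 K.
The atmosphere warms the surface by 10.28 K.

10.3 K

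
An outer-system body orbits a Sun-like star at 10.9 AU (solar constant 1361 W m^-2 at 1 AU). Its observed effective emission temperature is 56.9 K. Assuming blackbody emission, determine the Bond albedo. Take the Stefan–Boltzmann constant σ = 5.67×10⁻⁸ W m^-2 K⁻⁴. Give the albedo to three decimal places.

0.792

Irradiance scales as 1/d², so S = 1361 W m^-2 × (1/10.9)² = 11.46 W m^-2.
From σT⁴ = S(1−α)/4 we invert for α: 1−α = 4σT⁴/S.
4σT⁴ = 4·5.67×10⁻⁸·(56.9)⁴ = 2.377 W m^-2.
Hence α = 1 − 2.377/11.46 = 0.7925.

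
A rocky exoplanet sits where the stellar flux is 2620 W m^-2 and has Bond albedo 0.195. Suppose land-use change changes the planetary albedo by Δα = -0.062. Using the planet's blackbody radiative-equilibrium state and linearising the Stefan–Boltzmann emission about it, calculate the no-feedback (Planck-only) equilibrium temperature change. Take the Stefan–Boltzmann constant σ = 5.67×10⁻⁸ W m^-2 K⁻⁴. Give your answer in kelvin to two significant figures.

Unperturbed T_e = [2620·(1−0.195)/(4σ)]^¼ = 310.5 K.
The change in absorbed flux is Δ[S(1−α)/4] = −SΔα/4 = 40.61 W m^-2.
The Planck feedback parameter is 4σT_e³ = 6.792 W m^-2/K.
Hence the no-feedback warming is ΔF/(4σT_e³) = 5.98 K.

6.0 kelvin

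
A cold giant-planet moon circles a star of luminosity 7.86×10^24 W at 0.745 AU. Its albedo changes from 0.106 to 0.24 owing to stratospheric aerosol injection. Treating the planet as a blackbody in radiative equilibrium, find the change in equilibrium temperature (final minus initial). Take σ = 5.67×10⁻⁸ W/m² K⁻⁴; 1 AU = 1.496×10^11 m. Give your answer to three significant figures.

-4.72 K

d = 0.745 × 1.496×10^11 m = 1.115×10^11 m.
Spreading L over a sphere of radius d: S = 7.86×10^24/(4π·1.11×10^11²) = 50.35 W/m².
Before: T₁ = [50.35·0.894/(4σ)]^(1/4) = 118.7 K.
With α = 0.24, T₂ = 114.0 K.
Change: 114.0 − 118.7 = -4.722 K.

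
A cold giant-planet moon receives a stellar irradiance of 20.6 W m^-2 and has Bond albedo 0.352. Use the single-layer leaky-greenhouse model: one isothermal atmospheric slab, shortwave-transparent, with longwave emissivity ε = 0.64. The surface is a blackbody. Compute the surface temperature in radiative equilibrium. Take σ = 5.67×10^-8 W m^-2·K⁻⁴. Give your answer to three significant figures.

At the top of the atmosphere, σT_e⁴ = S(1−α)/4 = 3.337 W m^-2, giving T_e = 87.59 K.
The surface balance (absorbed SW + ε·downward IR = σT_s⁴) with T_a⁴ = T_s⁴/2 reduces to T_s = T_e·[2/(2−ε)]^¼ = 96.45 K.

96.5 K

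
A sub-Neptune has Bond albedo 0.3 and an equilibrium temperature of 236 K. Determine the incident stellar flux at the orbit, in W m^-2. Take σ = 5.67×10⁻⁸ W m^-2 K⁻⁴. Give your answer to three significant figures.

Invert the energy balance for S: S = 4σT⁴/(1−α).
σT⁴ = 5.67×10⁻⁸·(236)⁴ = 175.9 W m^-2.
S = 4·175.9/0.7 = 1005 W m^-2.

1010 W m^-2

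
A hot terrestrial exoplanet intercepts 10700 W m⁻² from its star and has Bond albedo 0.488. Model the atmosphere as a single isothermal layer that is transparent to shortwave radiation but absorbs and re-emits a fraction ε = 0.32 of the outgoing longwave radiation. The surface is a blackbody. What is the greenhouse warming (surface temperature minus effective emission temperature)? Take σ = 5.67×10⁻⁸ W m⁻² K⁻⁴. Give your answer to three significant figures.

17.6 kelvin

Effective emission temperature (TOA balance): σT_e⁴ = S(1−α)/4 = 1370 W m⁻² → T_e = 394.2 K.
The surface balance (absorbed SW + ε·downward IR = σT_s⁴) with T_a⁴ = T_s⁴/2 reduces to T_s = T_e·[2/(2−ε)]^¼ = 411.8 K.
Greenhouse warming: T_s − T_e = 17.56 K.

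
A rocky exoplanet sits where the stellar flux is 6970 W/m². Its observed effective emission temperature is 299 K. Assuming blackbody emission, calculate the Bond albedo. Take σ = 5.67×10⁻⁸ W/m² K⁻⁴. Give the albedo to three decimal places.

Energy balance: S(1−α)/4 = σT⁴, so 1−α = 4σT⁴/S.
4σT⁴ = 4·5.67×10⁻⁸·(299)⁴ = 1813 W/m².
Hence α = 1 − 1813/6970 = 0.7399.

0.740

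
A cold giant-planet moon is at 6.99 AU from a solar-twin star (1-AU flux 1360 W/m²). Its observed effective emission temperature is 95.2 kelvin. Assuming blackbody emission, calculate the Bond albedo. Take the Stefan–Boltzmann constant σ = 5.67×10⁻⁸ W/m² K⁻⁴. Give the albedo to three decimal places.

0.331

Flux at the orbit: S = 1360/(6.99)² = 27.83 W/m².
Energy balance: S(1−α)/4 = σT⁴, so 1−α = 4σT⁴/S.
σT⁴ = 4.657 W/m², so 4σT⁴ = 18.63 W/m².
Hence α = 1 − 18.63/27.83 = 0.3307.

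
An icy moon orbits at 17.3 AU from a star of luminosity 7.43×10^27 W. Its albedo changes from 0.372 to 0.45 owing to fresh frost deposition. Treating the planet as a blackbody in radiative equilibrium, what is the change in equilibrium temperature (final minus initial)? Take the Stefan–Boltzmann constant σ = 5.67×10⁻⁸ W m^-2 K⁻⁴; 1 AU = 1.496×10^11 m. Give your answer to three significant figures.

d = 17.3 × 1.496×10^11 m = 2.588×10^12 m.
Spreading L over a sphere of radius d: S = 7.43×10^27/(4π·2.59×10^12²) = 88.27 W m^-2.
Before: T₁ = [88.27·0.628/(4σ)]^(1/4) = 125.0 K.
With α = 0.45, T₂ = 121.0 K.
ΔT = T₂ − T₁ = -4.078 K.

-4.08 kelvin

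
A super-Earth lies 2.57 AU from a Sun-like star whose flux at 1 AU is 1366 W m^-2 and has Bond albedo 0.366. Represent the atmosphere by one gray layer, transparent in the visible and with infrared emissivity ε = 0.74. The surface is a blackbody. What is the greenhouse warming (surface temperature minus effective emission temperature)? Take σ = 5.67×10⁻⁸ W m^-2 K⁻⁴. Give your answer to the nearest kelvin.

Flux at the orbit: S = 1366/(2.57)² = 206.8 W m^-2.
The planet radiates to space at T_e = [S(1−α)/(4σ)]^(1/4) = 155.1 K.
For a single slab of emissivity ε, T_s⁴ = 2T_e⁴/(2−ε); thus T_s = 155.1·(1.587)^(1/4) = 174.0 K.
Greenhouse warming: T_s − T_e = 18.99 K.

19 kelvin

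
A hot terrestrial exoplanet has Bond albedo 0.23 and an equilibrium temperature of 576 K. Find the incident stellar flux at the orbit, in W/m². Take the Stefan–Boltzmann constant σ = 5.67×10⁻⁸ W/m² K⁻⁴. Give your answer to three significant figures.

Invert the energy balance for S: S = 4σT⁴/(1−α).
The emitted flux is σT⁴ = 6241 W/m².
So S = 4×6241/(1−0.23) = 32420 W/m².

32400 W/m²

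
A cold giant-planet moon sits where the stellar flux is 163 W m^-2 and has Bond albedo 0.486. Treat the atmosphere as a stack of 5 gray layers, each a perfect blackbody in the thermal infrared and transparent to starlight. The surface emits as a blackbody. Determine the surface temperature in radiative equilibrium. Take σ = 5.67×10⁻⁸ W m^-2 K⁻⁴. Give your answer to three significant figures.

217 K

OLR = S(1−α)/4 = 20.95 W m^-2; the top layer radiates at T_e = 138.6 K.
With N = 5 opaque layers, T_s = (N+1)^(1/4)·T_e = 6^(1/4)·138.6 = 217.0 K.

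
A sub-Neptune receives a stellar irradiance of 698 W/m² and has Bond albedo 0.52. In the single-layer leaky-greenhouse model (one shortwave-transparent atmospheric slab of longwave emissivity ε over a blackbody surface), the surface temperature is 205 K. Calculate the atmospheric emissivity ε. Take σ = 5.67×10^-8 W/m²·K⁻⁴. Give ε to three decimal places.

First, T_e = [698.0·(1−0.52)/(4σ)]^(1/4) = 196.0 K.
Inverting T_s⁴ = 2T_e⁴/(2−ε): (T_e/T_s)⁴ = 0.8364, so ε = 2(1 − 0.8364) = 0.3271.

0.327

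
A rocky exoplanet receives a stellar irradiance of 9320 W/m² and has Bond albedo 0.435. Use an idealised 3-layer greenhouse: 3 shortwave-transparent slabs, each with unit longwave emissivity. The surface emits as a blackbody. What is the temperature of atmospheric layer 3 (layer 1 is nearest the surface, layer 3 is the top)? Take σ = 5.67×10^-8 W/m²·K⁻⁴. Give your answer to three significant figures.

Top-of-atmosphere balance: σT_e⁴ = S(1−α)/4 = 1316 W/m² → T_e = 390.4 K.
Each opaque layer satisfies 2T_j⁴ = T_{j−1}⁴ + T_{j+1}⁴, giving T_k⁴ = (N+1−k)T_e⁴.
T_3 = (1)^(1/4)·390.4 = 390.4 K.

390 kelvin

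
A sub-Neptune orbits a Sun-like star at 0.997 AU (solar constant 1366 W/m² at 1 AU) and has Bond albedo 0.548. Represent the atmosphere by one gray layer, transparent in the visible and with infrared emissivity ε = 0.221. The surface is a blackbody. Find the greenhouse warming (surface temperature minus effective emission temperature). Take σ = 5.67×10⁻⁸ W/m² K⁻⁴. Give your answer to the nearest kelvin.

By the inverse-square law, S = 1366/0.997² = 1374 W/m².
At the top of the atmosphere, σT_e⁴ = S(1−α)/4 = 155.3 W/m², giving T_e = 228.8 K.
Surface balance with a leaky layer gives σT_s⁴ = σT_e⁴·2/(2−ε), so T_s = T_e·[2/(2−0.221)]^(1/4) = 235.6 K.
The atmosphere warms the surface by 6.796 K.

7 K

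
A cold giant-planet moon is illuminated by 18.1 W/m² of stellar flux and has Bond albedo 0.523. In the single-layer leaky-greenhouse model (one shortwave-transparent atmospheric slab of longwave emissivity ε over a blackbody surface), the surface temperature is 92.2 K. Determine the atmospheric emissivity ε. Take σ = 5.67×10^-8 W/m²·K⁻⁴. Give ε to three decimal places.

TOA balance gives T_e = 78.55 K.
T_s⁴ = T_e⁴·2/(2−ε) → ε = 2 − 2(T_e/T_s)⁴ = 2 − 2·(78.55/92.2)⁴ = 0.9464.

0.946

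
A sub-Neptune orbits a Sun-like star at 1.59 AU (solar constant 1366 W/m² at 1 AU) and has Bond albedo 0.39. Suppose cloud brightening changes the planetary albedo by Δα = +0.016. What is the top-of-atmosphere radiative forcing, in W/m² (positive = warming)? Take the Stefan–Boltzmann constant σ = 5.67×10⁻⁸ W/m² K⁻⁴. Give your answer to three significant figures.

-2.16 W/m²

Irradiance scales as 1/d², so S = 1366 W/m² × (1/1.59)² = 540.3 W/m².
ΔF = −(S/4)Δα = −(540.3/4)×(+0.016) = -2.161 W/m².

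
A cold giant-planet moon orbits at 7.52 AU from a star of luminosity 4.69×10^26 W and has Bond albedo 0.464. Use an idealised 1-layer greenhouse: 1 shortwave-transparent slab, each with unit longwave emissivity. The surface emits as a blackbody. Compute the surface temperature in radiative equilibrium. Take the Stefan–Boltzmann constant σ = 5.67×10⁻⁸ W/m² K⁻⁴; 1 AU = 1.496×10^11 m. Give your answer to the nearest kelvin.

d = 7.52 × 1.496×10^11 m = 1.125×10^12 m.
Spreading L over a sphere of radius d: S = 4.69×10^26/(4π·1.12×10^12²) = 29.49 W/m².
Top-of-atmosphere balance: σT_e⁴ = S(1−α)/4 = 3.952 W/m² → T_e = 91.37 K.
For an N-layer opaque stack, T_s⁴ = (N+1)T_e⁴, hence T_s = (2)^(1/4)×91.37 K = 108.7 K.

109 K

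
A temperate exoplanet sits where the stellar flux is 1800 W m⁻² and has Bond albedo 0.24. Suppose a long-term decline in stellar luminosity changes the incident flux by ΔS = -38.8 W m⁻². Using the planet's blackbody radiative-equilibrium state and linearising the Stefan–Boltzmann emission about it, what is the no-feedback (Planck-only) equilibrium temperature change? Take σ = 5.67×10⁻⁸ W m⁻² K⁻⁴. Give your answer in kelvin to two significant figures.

Reference equilibrium: T_e = [S(1−α)/(4σ)]^(1/4) = 278.7 K.
Only a fraction (1−α) is absorbed and it's spread over 4πR², so ΔF = (1−α)ΔS/4 = -7.372 W m⁻².
Planck response: λ_P = 4σT_e³ = 4·5.67×10⁻⁸·(278.7)³ = 4.909 W m⁻²/K.
Hence the no-feedback warming is ΔF/(4σT_e³) = -1.50 K.

-1.5 K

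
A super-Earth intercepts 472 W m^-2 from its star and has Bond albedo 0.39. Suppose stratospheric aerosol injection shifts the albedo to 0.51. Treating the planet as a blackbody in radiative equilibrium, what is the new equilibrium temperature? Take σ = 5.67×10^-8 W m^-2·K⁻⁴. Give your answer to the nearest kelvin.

T₂ = [S(1−α₂)/(4σ)]^(1/4) = [472.0·0.49/(4σ)]^(1/4) = 178.7 K.

179 K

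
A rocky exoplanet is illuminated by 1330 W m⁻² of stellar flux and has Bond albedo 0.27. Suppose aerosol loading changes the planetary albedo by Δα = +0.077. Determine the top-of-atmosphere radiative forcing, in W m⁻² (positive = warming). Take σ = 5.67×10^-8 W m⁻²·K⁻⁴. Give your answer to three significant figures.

-25.6 W m⁻²

The change in absorbed flux is Δ[S(1−α)/4] = −SΔα/4 = -25.60 W m⁻².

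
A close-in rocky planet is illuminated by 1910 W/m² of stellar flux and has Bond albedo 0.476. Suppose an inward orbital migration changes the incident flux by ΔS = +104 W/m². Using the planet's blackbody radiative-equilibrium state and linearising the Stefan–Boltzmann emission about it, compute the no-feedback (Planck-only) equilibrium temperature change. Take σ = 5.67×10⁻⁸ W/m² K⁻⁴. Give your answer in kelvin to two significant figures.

3.5 kelvin

Reference equilibrium: T_e = [S(1−α)/(4σ)]^(1/4) = 257.7 K.
ΔF = Δ[S(1−α)]/4 = (1−0.476)·+104/4 = 13.62 W/m².
The Planck feedback parameter is 4σT_e³ = 3.883 W/m²/K.
ΔT₀ = ΔF/λ_P = 13.62/3.883 = 3.51 K.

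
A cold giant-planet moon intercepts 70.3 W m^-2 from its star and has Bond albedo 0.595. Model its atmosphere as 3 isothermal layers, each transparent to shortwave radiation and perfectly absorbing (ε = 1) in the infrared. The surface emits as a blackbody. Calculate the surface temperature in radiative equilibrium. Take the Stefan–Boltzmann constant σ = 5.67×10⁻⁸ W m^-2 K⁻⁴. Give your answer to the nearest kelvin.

150 kelvin

OLR = S(1−α)/4 = 7.118 W m^-2; the top layer radiates at T_e = 105.9 K.
For an N-layer opaque stack, T_s⁴ = (N+1)T_e⁴, hence T_s = (4)^(1/4)×105.9 K = 149.7 K.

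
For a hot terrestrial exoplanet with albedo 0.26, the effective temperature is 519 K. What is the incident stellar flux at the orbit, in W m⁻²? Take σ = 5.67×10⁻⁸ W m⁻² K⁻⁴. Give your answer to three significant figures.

22200 W m⁻²

From S(1−α)/4 = σT⁴: S = 4σT⁴/(1−α).
The emitted flux is σT⁴ = 4114 W m⁻².
So S = 4×4114/(1−0.26) = 22240 W m⁻².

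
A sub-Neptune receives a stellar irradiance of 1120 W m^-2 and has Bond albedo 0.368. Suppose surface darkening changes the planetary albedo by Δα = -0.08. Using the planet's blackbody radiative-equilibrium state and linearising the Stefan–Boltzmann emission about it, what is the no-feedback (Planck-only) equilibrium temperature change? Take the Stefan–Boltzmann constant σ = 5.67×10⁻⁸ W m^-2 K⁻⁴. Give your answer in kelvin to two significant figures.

7.5 K

The baseline emission temperature is T_e = 236.4 K.
TOA radiative forcing: ΔF = −S·Δα/4 = −1120·(-0.08)/4 = 22.40 W m^-2.
Linearising σT⁴ gives d(σT⁴)/dT = 4σT_e³ = 2.995 W m^-2 per K.
ΔT₀ = ΔF/λ_P = 22.40/2.995 = 7.48 K.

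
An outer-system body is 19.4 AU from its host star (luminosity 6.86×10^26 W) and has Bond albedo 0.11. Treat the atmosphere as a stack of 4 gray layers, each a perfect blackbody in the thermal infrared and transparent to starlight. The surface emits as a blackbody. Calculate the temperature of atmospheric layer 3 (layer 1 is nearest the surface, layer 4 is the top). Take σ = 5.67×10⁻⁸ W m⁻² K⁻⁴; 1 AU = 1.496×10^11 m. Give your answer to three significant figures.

d = 19.4 × 1.496×10^11 m = 2.902×10^12 m.
Spreading L over a sphere of radius d: S = 6.86×10^26/(4π·2.90×10^12²) = 6.481 W m⁻².
Top-of-atmosphere balance: σT_e⁴ = S(1−α)/4 = 1.442 W m⁻² → T_e = 71.01 K.
Each opaque layer satisfies 2T_j⁴ = T_{j−1}⁴ + T_{j+1}⁴, giving T_k⁴ = (N+1−k)T_e⁴.
T_3 = (2)^(1/4)·71.01 = 84.45 K.

84.5 K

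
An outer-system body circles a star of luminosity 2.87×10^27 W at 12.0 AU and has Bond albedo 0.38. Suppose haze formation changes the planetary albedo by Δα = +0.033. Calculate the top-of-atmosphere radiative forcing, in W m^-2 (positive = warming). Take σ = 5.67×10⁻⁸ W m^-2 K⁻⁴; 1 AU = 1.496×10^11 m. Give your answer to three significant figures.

d = 12.0 × 1.496×10^11 m = 1.795×10^12 m.
S = L/(4πd²) = 70.87 W m^-2.
The change in absorbed flux is Δ[S(1−α)/4] = −SΔα/4 = -0.5847 W m^-2.

-0.585 W m^-2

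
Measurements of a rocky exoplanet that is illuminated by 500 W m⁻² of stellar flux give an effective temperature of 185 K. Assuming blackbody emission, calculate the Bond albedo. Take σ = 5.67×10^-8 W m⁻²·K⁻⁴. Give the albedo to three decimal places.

0.469

From σT⁴ = S(1−α)/4 we invert for α: 1−α = 4σT⁴/S.
4σT⁴ = 4·5.67×10⁻⁸·(185)⁴ = 265.7 W m⁻².
Hence α = 1 − 265.7/500.0 = 0.4687.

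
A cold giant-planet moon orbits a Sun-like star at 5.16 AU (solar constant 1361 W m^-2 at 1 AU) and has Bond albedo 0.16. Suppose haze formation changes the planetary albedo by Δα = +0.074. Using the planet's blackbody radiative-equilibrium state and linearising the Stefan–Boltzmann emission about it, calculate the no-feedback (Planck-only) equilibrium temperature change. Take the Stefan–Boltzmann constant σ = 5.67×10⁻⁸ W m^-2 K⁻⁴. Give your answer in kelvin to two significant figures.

-2.6 K

Flux at the orbit: S = 1361/(5.16)² = 51.12 W m^-2.
Reference equilibrium: T_e = [S(1−α)/(4σ)]^(1/4) = 117.3 K.
TOA radiative forcing: ΔF = −S·Δα/4 = −51.12·(+0.074)/4 = -0.9457 W m^-2.
Linearising σT⁴ gives d(σT⁴)/dT = 4σT_e³ = 0.3660 W m^-2 per K.
Hence the no-feedback warming is ΔF/(4σT_e³) = -2.58 K.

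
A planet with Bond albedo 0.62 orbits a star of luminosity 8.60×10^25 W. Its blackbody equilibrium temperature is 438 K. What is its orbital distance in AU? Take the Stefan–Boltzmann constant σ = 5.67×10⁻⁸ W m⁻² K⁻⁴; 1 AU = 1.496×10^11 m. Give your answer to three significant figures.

0.118 AU

Energy balance gives S = 4σT⁴/(1−α) = 21970 W m⁻².
Then d = [L/(4πS)]^(1/2) = 1.765×10^10 m, i.e. 0.1180 AU.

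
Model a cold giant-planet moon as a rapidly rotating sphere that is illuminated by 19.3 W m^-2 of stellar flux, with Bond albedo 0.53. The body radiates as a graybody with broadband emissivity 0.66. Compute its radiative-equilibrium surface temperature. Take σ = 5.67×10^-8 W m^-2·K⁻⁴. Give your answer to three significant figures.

Averaging over the sphere, the absorbed flux is S(1−α)/4 = 2.268 W m^-2.
Equating to εσT⁴ with ε = 0.66: T = (2.268/0.66σ)^(1/4) = 88.23 K.

88.2 K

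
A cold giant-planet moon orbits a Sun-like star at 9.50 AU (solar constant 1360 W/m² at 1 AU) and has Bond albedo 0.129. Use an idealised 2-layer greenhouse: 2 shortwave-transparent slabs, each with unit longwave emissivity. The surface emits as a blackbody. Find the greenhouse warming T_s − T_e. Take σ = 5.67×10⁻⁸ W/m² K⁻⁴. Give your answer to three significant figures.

Irradiance scales as 1/d², so S = 1360 W/m² × (1/9.50)² = 15.07 W/m².
Top-of-atmosphere balance: σT_e⁴ = S(1−α)/4 = 3.281 W/m² → T_e = 87.22 K.
T_s = (N+1)^(1/4)·T_e = 114.8 K.
So the greenhouse effect raises the surface by 114.8 − 87.22 = 27.57 K.

27.6 K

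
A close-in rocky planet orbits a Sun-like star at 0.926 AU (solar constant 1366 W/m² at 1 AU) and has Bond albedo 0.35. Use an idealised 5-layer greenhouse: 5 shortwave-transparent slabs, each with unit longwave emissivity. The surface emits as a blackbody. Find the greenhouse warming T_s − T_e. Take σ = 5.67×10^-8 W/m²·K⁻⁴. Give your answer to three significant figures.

By the inverse-square law, S = 1366/0.926² = 1593 W/m².
The effective emission temperature is T_e = [S(1−α)/(4σ)]^¼ = 259.9 K.
T_s = (N+1)^(1/4)·T_e = 406.8 K.
Warming: T_s − T_e = 146.9 K.

147 K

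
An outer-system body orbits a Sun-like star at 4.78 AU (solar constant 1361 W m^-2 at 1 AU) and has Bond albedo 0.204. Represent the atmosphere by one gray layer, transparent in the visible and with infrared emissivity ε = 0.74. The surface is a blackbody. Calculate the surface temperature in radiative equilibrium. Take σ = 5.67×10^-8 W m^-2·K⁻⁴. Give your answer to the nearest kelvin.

135 K

Flux at the orbit: S = 1361/(4.78)² = 59.57 W m^-2.
At the top of the atmosphere, σT_e⁴ = S(1−α)/4 = 11.85 W m^-2, giving T_e = 120.2 K.
For a single slab of emissivity ε, T_s⁴ = 2T_e⁴/(2−ε); thus T_s = 120.2·(1.587)^(1/4) = 135.0 K.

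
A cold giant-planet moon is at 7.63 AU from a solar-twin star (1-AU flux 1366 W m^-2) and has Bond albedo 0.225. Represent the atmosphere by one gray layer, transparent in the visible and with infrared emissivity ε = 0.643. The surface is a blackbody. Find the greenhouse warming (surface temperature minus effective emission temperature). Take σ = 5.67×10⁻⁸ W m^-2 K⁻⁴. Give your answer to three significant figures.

Flux at the orbit: S = 1366/(7.63)² = 23.46 W m^-2.
At the top of the atmosphere, σT_e⁴ = S(1−α)/4 = 4.546 W m^-2, giving T_e = 94.63 K.
Surface balance with a leaky layer gives σT_s⁴ = σT_e⁴·2/(2−ε), so T_s = T_e·[2/(2−0.643)]^(1/4) = 104.3 K.
The atmosphere warms the surface by 9.635 K.

9.64 K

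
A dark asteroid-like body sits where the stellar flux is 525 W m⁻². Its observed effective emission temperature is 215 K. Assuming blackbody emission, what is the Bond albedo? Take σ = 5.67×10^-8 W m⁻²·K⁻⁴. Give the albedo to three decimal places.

Rearranging the radiative balance, α = 1 − 4σT⁴/S.
σT⁴ = 121.2 W m⁻², so 4σT⁴ = 484.6 W m⁻².
1−α = 484.6/525.0 = 0.9231, so α = 0.0769.

0.077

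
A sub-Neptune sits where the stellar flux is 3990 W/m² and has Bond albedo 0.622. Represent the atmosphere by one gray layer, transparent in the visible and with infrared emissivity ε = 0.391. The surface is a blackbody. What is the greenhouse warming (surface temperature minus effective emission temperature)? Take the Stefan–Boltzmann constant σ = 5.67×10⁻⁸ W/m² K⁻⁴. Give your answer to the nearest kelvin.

16 K

At the top of the atmosphere, σT_e⁴ = S(1−α)/4 = 377.1 W/m², giving T_e = 285.6 K.
Surface balance with a leaky layer gives σT_s⁴ = σT_e⁴·2/(2−ε), so T_s = T_e·[2/(2−0.391)]^(1/4) = 301.5 K.
T_s − T_e = 301.5 − 285.6 = 15.96 K.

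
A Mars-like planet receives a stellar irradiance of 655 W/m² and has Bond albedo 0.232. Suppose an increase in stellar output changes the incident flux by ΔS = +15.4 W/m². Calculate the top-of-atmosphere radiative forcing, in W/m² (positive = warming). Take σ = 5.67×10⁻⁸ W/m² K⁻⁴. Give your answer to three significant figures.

ΔF = Δ[S(1−α)]/4 = (1−0.232)·+15.4/4 = 2.957 W/m².

2.96 W/m²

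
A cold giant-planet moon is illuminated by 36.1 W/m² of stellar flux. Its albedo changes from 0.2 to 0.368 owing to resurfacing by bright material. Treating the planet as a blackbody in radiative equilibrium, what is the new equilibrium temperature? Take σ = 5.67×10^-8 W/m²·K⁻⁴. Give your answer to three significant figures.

100 K

New equilibrium: T₂ = [(1−0.368)·36.10/(4σ)]^(1/4) = 100.1 K.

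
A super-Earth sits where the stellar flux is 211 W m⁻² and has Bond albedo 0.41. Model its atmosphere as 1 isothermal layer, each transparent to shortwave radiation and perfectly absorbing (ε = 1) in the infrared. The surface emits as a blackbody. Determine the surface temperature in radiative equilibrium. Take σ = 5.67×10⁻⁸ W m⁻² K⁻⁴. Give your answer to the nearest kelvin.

182 K

The effective emission temperature is T_e = [S(1−α)/(4σ)]^¼ = 153.1 K.
With N = 1 opaque layers, T_s = (N+1)^(1/4)·T_e = 2^(1/4)·153.1 = 182.0 K.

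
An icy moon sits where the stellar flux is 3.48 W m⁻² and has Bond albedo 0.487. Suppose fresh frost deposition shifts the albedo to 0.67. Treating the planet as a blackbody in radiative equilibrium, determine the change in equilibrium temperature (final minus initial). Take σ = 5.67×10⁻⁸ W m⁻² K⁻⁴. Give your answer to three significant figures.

With α = 0.487, T₁ = 52.97 K.
After:  T₂ = [3.480·0.33/(4σ)]^(1/4) = 47.44 K.
Change: 47.44 − 52.97 = -5.531 K.

-5.53 K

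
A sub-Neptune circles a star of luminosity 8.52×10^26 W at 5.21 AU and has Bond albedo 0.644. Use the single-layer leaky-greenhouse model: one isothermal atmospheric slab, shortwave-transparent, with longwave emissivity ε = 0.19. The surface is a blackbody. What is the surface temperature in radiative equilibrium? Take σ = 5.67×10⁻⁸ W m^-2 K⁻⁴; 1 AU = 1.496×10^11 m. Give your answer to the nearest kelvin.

d = 5.21 × 1.496×10^11 m = 7.794×10^11 m.
S = L/(4πd²) = 111.6 W m^-2.
The planet radiates to space at T_e = [S(1−α)/(4σ)]^(1/4) = 115.0 K.
For a single slab of emissivity ε, T_s⁴ = 2T_e⁴/(2−ε); thus T_s = 115.0·(1.105)^(1/4) = 118.0 K.

118 kelvin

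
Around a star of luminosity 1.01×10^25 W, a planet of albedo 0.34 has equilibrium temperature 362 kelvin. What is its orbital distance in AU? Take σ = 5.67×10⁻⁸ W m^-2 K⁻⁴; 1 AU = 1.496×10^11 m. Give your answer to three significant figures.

Required flux: S = 4σT⁴/(1−α) = 5901 W m^-2.
Then d = [L/(4πS)]^(1/2) = 1.167×10^10 m, i.e. 0.07801 AU.

0.0780 AU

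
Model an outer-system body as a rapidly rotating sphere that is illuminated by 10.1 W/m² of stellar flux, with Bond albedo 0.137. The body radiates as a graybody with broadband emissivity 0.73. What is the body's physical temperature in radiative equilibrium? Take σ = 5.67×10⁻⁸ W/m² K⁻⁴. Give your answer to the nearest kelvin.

The planet absorbs (1−α)S over its disc πR² and re-emits over 4πR², so the mean absorbed flux is (1−0.137)·10.10/4 = 2.179 W/m².
Equating to εσT⁴ with ε = 0.73: T = (2.179/0.73σ)^(1/4) = 85.18 K.

85 K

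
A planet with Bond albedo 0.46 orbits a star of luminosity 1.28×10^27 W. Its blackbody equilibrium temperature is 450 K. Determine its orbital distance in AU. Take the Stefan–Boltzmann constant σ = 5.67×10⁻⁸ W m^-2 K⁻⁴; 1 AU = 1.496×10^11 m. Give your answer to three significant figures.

0.514 AU

Required flux: S = 4σT⁴/(1−α) = 17220 W m^-2.
From L = 4πd²S, d = √(1.28×10^27/(4π·17220)) = 7.690×10^10 m = 0.5141 AU.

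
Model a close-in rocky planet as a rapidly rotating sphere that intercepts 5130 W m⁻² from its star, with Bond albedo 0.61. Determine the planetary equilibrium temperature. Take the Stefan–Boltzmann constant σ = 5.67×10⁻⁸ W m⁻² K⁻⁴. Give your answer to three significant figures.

306 K

The planet absorbs (1−α)S over its disc πR² and re-emits over 4πR², so the mean absorbed flux is (1−0.61)·5130/4 = 500.2 W m⁻².
In equilibrium σT⁴ equals this, so T = 306.5 K.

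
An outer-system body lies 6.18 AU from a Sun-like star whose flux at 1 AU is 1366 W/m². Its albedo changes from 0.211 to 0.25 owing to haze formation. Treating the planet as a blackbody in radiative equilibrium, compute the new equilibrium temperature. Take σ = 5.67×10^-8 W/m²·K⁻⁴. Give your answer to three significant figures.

By the inverse-square law, S = 1366/6.18² = 35.77 W/m².
T₂ = [S(1−α₂)/(4σ)]^(1/4) = [35.77·0.75/(4σ)]^(1/4) = 104.3 K.

104 kelvin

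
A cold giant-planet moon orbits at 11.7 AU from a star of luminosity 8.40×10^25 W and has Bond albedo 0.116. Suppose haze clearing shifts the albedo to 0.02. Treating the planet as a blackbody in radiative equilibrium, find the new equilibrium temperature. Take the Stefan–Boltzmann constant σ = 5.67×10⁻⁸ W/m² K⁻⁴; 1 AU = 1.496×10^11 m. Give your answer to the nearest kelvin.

55 K

d = 11.7 × 1.496×10^11 m = 1.750×10^12 m.
S = L/(4πd²) = 2.182 W/m².
T₂ = [S(1−α₂)/(4σ)]^(1/4) = [2.182·0.98/(4σ)]^(1/4) = 55.41 K.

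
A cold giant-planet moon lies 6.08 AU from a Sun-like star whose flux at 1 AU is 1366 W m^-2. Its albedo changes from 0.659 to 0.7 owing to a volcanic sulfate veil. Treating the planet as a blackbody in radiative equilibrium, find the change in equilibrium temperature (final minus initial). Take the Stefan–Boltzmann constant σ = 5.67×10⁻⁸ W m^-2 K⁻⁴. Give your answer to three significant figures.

-2.72 K

Irradiance scales as 1/d², so S = 1366 W m^-2 × (1/6.08)² = 36.95 W m^-2.
Initial: T₁ = [S(1−0.659)/(4σ)]^(1/4) = 86.34 K.
After:  T₂ = [36.95·0.3/(4σ)]^(1/4) = 83.61 K.
ΔT = T₂ − T₁ = -2.721 K.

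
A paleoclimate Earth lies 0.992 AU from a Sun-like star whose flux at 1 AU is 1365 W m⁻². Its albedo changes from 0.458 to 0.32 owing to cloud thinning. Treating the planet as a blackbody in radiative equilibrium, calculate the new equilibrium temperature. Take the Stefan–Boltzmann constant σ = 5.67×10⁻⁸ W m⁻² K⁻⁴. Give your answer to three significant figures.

Irradiance scales as 1/d², so S = 1365 W m⁻² × (1/0.992)² = 1387 W m⁻².
New equilibrium: T₂ = [(1−0.32)·1387/(4σ)]^(1/4) = 253.9 K.

254 kelvin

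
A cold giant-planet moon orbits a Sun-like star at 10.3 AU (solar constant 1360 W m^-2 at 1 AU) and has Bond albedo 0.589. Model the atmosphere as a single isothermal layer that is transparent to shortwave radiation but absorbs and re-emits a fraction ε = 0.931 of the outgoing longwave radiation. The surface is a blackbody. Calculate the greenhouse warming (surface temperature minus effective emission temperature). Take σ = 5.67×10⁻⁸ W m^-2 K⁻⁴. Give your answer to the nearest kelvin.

12 kelvin

By the inverse-square law, S = 1360/10.3² = 12.82 W m^-2.
The planet radiates to space at T_e = [S(1−α)/(4σ)]^(1/4) = 69.42 K.
For a single slab of emissivity ε, T_s⁴ = 2T_e⁴/(2−ε); thus T_s = 69.42·(1.871)^(1/4) = 81.19 K.
T_s − T_e = 81.19 − 69.42 = 11.77 K.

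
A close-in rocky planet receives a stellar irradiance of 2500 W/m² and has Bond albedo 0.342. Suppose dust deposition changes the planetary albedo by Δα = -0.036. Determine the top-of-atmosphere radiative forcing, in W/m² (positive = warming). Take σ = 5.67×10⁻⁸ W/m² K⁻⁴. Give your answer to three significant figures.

TOA radiative forcing: ΔF = −S·Δα/4 = −2500·(-0.036)/4 = 22.50 W/m².

22.5 W/m²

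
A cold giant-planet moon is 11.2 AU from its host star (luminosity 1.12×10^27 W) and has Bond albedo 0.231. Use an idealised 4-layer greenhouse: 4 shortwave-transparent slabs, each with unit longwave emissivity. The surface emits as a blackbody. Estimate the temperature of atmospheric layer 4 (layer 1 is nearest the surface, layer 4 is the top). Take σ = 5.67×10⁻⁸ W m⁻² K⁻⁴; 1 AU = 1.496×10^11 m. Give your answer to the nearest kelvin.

102 kelvin

Orbital distance: d = 11.2 AU = 1.676×10^12 m.
Spreading L over a sphere of radius d: S = 1.12×10^27/(4π·1.68×10^12²) = 31.75 W m⁻².
Top-of-atmosphere balance: σT_e⁴ = S(1−α)/4 = 6.103 W m⁻² → T_e = 101.9 K.
In the N-layer model, layer k (counted from the surface) has T_k = (N+1−k)^(1/4)·T_e.
T_4 = (1)^(1/4)·101.9 = 101.9 K.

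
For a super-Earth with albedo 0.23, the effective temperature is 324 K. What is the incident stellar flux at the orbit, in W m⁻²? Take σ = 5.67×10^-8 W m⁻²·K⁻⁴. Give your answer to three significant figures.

Invert the energy balance for S: S = 4σT⁴/(1−α).
σT⁴ = 5.67×10⁻⁸·(324)⁴ = 624.8 W m⁻².
So S = 4×624.8/(1−0.23) = 3246 W m⁻².

3250 W m⁻²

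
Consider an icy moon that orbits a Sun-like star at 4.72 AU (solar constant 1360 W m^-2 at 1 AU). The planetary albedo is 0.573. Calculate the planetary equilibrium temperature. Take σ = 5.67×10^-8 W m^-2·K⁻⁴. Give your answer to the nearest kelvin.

104 K

Irradiance scales as 1/d², so S = 1360 W m^-2 × (1/4.72)² = 61.05 W m^-2.
The planet absorbs (1−α)S over its disc πR² and re-emits over 4πR², so the mean absorbed flux is (1−0.573)·61.05/4 = 6.517 W m^-2.
Balancing against σT⁴: T = (6.517/5.67×10⁻⁸)^(1/4) = 103.5 K.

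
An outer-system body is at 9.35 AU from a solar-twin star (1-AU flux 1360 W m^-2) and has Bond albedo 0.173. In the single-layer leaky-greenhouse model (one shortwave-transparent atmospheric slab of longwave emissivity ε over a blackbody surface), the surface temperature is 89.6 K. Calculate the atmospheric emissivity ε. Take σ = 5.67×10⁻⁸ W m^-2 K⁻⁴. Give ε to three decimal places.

0.240

Flux at the orbit: S = 1360/(9.35)² = 15.56 W m^-2.
First, T_e = [15.56·(1−0.173)/(4σ)]^(1/4) = 86.78 K.
Since (2−ε)/2 = (T_e/T_s)⁴ = 0.8801, ε = 0.2397.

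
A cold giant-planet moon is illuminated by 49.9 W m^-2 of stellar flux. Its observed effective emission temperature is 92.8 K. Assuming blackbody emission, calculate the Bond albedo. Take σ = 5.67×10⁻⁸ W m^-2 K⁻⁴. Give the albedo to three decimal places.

0.663

Rearranging the radiative balance, α = 1 − 4σT⁴/S.
σT⁴ = 4.205 W m^-2, so 4σT⁴ = 16.82 W m^-2.
1−α = 16.82/49.90 = 0.3371, so α = 0.6629.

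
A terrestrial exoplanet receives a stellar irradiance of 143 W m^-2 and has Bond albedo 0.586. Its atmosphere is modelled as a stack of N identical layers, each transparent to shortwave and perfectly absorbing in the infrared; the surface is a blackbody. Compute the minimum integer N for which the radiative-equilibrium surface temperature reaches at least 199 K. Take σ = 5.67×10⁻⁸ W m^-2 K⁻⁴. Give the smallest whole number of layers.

Top-of-atmosphere balance: σT_e⁴ = S(1−α)/4 = 14.80 W m^-2 → T_e = 127.1 K.
T_s = (N+1)^(1/4)·T_e ≥ 199 K requires N+1 ≥ (T_s/T_e)⁴ = (199/127.1)⁴ = 6.008.
The minimum whole number is N = 6.

6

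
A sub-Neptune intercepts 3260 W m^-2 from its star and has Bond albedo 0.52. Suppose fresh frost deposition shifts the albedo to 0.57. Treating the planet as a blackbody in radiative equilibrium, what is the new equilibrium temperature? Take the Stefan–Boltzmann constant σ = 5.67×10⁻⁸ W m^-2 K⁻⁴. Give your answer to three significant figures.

280 K

T₂ = [S(1−α₂)/(4σ)]^(1/4) = [3260·0.43/(4σ)]^(1/4) = 280.4 K.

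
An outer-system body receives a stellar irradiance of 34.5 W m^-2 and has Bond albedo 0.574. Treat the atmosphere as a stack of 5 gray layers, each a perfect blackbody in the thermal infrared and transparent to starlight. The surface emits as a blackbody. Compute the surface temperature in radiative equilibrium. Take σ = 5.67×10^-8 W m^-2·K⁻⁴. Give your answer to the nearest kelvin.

140 kelvin

OLR = S(1−α)/4 = 3.674 W m^-2; the top layer radiates at T_e = 89.72 K.
Layer-by-layer balance gives σT_s⁴ = (N+1)σT_e⁴, so T_s = 6^¼·89.72 = 140.4 K.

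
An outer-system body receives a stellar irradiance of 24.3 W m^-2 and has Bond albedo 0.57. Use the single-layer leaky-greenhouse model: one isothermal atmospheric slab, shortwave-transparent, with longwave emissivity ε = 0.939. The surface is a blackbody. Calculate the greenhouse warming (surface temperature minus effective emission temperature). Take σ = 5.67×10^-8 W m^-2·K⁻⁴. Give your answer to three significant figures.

14.1 K

The planet radiates to space at T_e = [S(1−α)/(4σ)]^(1/4) = 82.39 K.
The surface balance (absorbed SW + ε·downward IR = σT_s⁴) with T_a⁴ = T_s⁴/2 reduces to T_s = T_e·[2/(2−ε)]^¼ = 96.54 K.
Greenhouse warming: T_s − T_e = 14.15 K.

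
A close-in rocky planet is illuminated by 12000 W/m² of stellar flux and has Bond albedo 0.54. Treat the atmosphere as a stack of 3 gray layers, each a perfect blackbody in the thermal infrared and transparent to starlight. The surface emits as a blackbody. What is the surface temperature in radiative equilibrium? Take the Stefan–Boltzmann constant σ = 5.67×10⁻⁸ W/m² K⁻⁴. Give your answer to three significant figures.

The effective emission temperature is T_e = [S(1−α)/(4σ)]^¼ = 395.0 K.
With N = 3 opaque layers, T_s = (N+1)^(1/4)·T_e = 4^(1/4)·395.0 = 558.6 K.

559 K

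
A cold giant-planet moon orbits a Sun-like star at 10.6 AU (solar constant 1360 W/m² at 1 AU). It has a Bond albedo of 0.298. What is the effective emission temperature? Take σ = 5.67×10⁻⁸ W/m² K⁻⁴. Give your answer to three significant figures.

Flux at the orbit: S = 1360/(10.6)² = 12.10 W/m².
The planet absorbs (1−α)S over its disc πR² and re-emits over 4πR², so the mean absorbed flux is (1−0.298)·12.10/4 = 2.124 W/m².
Set σT⁴ = 2.124 → T = (2.124/σ)^(1/4) = 78.24 K.

78.2 kelvin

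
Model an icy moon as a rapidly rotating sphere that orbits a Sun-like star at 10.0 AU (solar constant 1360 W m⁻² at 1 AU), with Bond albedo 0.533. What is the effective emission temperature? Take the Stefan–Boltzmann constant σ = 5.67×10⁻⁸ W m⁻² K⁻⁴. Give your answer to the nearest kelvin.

By the inverse-square law, S = 1360/10.0² = 13.60 W m⁻².
Averaging over the sphere, the absorbed flux is S(1−α)/4 = 1.588 W m⁻².
In equilibrium σT⁴ equals this, so T = 72.75 K.

73 K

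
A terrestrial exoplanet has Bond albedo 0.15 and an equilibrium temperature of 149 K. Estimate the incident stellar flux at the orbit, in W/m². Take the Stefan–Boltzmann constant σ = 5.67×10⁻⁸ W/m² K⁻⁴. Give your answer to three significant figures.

132 W/m²

From S(1−α)/4 = σT⁴: S = 4σT⁴/(1−α).
σT⁴ = 5.67×10⁻⁸·(149)⁴ = 27.95 W/m².
So S = 4×27.95/(1−0.15) = 131.5 W/m².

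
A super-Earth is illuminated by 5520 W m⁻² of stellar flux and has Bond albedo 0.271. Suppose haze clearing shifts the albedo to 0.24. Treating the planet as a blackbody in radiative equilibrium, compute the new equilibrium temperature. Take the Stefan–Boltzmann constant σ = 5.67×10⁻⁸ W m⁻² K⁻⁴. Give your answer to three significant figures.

369 K

New equilibrium: T₂ = [(1−0.24)·5520/(4σ)]^(1/4) = 368.8 K.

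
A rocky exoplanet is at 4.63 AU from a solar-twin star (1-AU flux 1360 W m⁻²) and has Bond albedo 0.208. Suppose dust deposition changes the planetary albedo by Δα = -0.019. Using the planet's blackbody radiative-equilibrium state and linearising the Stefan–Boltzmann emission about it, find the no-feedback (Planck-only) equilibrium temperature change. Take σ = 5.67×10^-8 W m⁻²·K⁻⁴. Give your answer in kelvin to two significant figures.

0.73 K

Flux at the orbit: S = 1360/(4.63)² = 63.44 W m⁻².
Unperturbed T_e = [63.44·(1−0.208)/(4σ)]^¼ = 122.0 K.
The change in absorbed flux is Δ[S(1−α)/4] = −SΔα/4 = 0.3013 W m⁻².
Linearising σT⁴ gives d(σT⁴)/dT = 4σT_e³ = 0.4118 W m⁻² per K.
ΔT₀ = ΔF/λ_P = 0.3013/0.4118 = 0.732 K.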